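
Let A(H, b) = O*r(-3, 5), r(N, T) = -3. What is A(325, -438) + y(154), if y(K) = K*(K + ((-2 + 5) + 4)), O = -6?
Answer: 24812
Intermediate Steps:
A(H, b) = 18 (A(H, b) = -6*(-3) = 18)
y(K) = K*(7 + K) (y(K) = K*(K + (3 + 4)) = K*(K + 7) = K*(7 + K))
A(325, -438) + y(154) = 18 + 154*(7 + 154) = 18 + 154*161 = 18 + 24794 = 24812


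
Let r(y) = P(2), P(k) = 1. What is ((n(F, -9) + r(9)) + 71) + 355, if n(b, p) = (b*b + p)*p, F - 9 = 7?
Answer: -1796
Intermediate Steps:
r(y) = 1
F = 16 (F = 9 + 7 = 16)
n(b, p) = p*(p + b²) (n(b, p) = (b² + p)*p = (p + b²)*p = p*(p + b²))
((n(F, -9) + r(9)) + 71) + 355 = ((-9*(-9 + 16²) + 1) + 71) + 355 = ((-9*(-9 + 256) + 1) + 71) + 355 = ((-9*247 + 1) + 71) + 355 = ((-2223 + 1) + 71) + 355 = (-2222 + 71) + 355 = -2151 + 355 = -1796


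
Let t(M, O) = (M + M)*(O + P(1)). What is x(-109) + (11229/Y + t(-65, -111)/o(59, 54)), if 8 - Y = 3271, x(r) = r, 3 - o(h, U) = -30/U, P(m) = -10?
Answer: 225101119/52208 ≈ 4311.6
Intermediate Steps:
o(h, U) = 3 + 30/U (o(h, U) = 3 - (-30)/U = 3 + 30/U)
t(M, O) = 2*M*(-10 + O) (t(M, O) = (M + M)*(O - 10) = (2*M)*(-10 + O) = 2*M*(-10 + O))
Y = -3263 (Y = 8 - 1*3271 = 8 - 3271 = -3263)
x(-109) + (11229/Y + t(-65, -111)/o(59, 54)) = -109 + (11229/(-3263) + (2*(-65)*(-10 - 111))/(3 + 30/54)) = -109 + (11229*(-1/3263) + (2*(-65)*(-121))/(3 + 30*(1/54))) = -109 + (-11229/3263 + 15730/(3 + 5/9)) = -109 + (-11229/3263 + 15730/(32/9)) = -109 + (-11229/3263 + 15730*(9/32)) = -109 + (-11229/3263 + 70785/16) = -109 + 230791791/52208 = 225101119/52208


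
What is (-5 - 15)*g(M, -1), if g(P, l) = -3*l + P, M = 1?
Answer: -80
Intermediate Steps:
g(P, l) = P - 3*l
(-5 - 15)*g(M, -1) = (-5 - 15)*(1 - 3*(-1)) = -20*(1 + 3) = -20*4 = -80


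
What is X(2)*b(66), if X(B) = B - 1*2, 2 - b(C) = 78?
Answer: 0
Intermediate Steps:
b(C) = -76 (b(C) = 2 - 1*78 = 2 - 78 = -76)
X(B) = -2 + B (X(B) = B - 2 = -2 + B)
X(2)*b(66) = (-2 + 2)*(-76) = 0*(-76) = 0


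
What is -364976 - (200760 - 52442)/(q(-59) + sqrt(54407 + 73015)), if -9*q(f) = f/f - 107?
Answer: -1881370677962/5154973 - 18020637*sqrt(14158)/5154973 ≈ -3.6538e+5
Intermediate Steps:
q(f) = 106/9 (q(f) = -(f/f - 107)/9 = -(1 - 107)/9 = -1/9*(-106) = 106/9)
-364976 - (200760 - 52442)/(q(-59) + sqrt(54407 + 73015)) = -364976 - (200760 - 52442)/(106/9 + sqrt(54407 + 73015)) = -364976 - 148318/(106/9 + sqrt(127422)) = -364976 - 148318/(106/9 + 3*sqrt(14158))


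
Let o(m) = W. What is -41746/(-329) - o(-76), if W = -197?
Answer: 106559/329 ≈ 323.89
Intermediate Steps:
o(m) = -197
-41746/(-329) - o(-76) = -41746/(-329) - 1*(-197) = -41746*(-1/329) + 197 = 41746/329 + 197 = 106559/329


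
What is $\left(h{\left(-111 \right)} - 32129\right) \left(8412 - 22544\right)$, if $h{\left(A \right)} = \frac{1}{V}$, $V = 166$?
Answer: $\frac{37685896258}{83} \approx 4.5405 \cdot 10^{8}$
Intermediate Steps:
$h{\left(A \right)} = \frac{1}{166}$
$\left(h{\left(-111 \right)} - 32129\right) \left(8412 - 22544\right) = \left(\frac{1}{166} - 32129\right) \left(8412 - 22544\right) = \left(- \frac{5333413}{166}\right) \left(-14132\right) = \frac{37685896258}{83}$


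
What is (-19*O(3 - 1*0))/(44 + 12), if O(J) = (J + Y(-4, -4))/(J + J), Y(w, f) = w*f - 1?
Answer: -57/56 ≈ -1.0179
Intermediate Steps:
Y(w, f) = -1 + f*w (Y(w, f) = f*w - 1 = -1 + f*w)
O(J) = (15 + J)/(2*J) (O(J) = (J + (-1 - 4*(-4)))/(J + J) = (J + (-1 + 16))/((2*J)) = (J + 15)*(1/(2*J)) = (15 + J)*(1/(2*J)) = (15 + J)/(2*J))
(-19*O(3 - 1*0))/(44 + 12) = (-19*(15 + (3 - 1*0))/(2*(3 - 1*0)))/(44 + 12) = -19*(15 + (3 + 0))/(2*(3 + 0))/56 = -19*(15 + 3)/(2*3)*(1/56) = -19*18/(2*3)*(1/56) = -19*3*(1/56) = -57*1/56 = -57/56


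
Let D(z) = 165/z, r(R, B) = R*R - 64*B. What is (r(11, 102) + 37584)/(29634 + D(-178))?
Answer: 5549506/5274687 ≈ 1.0521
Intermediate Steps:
r(R, B) = R² - 64*B
(r(11, 102) + 37584)/(29634 + D(-178)) = ((11² - 64*102) + 37584)/(29634 + 165/(-178)) = ((121 - 6528) + 37584)/(29634 + 165*(-1/178)) = (-6407 + 37584)/(29634 - 165/178) = 31177/(5274687/178) = 31177*(178/5274687) = 5549506/5274687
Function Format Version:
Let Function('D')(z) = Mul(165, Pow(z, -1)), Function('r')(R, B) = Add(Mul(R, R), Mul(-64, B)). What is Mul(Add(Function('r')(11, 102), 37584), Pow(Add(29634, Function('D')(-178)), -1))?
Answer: Rational(5549506, 5274687) ≈ 1.0521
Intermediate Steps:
Function('r')(R, B) = Add(Pow(R, 2), Mul(-64, B))
Mul(Add(Function('r')(11, 102), 37584), Pow(Add(29634, Function('D')(-178)), -1)) = Mul(Add(Add(Pow(11, 2), Mul(-64, 102)), 37584), Pow(Add(29634, Mul(165, Pow(-178, -1))), -1)) = Mul(Add(Add(121, -6528), 37584), Pow(Add(29634, Mul(165, Rational(-1, 178))), -1)) = Mul(Add(-6407, 37584), Pow(Add(29634, Rational(-165, 178)), -1)) = Mul(31177, Pow(Rational(5274687, 178), -1)) = Mul(31177, Rational(178, 5274687)) = Rational(5549506, 5274687)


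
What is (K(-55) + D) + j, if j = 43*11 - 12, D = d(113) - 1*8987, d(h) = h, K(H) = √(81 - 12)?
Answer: -8413 + √69 ≈ -8404.7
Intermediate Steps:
K(H) = √69
D = -8874 (D = 113 - 1*8987 = 113 - 8987 = -8874)
j = 461 (j = 473 - 12 = 461)
(K(-55) + D) + j = (√69 - 8874) + 461 = (-8874 + √69) + 461 = -8413 + √69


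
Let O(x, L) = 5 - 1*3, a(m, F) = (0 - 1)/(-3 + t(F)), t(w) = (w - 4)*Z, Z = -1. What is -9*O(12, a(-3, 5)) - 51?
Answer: -69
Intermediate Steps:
t(w) = 4 - w (t(w) = (w - 4)*(-1) = (-4 + w)*(-1) = 4 - w)
a(m, F) = -1/(1 - F) (a(m, F) = (0 - 1)/(-3 + (4 - F)) = -1/(1 - F))
O(x, L) = 2 (O(x, L) = 5 - 3 = 2)
-9*O(12, a(-3, 5)) - 51 = -9*2 - 51 = -18 - 51 = -69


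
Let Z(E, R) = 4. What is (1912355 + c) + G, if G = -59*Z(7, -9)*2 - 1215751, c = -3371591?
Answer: -2675459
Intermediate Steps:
G = -1216223 (G = -59*4*2 - 1215751 = -236*2 - 1215751 = -472 - 1215751 = -1216223)
(1912355 + c) + G = (1912355 - 3371591) - 1216223 = -1459236 - 1216223 = -2675459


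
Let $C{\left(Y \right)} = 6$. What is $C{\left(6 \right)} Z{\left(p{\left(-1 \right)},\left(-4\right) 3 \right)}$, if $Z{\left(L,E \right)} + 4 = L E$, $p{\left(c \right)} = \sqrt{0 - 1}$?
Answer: $-24 - 72 i \approx -24.0 - 72.0 i$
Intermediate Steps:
$p{\left(c \right)} = i$ ($p{\left(c \right)} = \sqrt{-1} = i$)
$Z{\left(L,E \right)} = -4 + E L$ ($Z{\left(L,E \right)} = -4 + L E = -4 + E L$)
$C{\left(6 \right)} Z{\left(p{\left(-1 \right)},\left(-4\right) 3 \right)} = 6 \left(-4 + \left(-4\right) 3 i\right) = 6 \left(-4 - 12 i\right) = -24 - 72 i$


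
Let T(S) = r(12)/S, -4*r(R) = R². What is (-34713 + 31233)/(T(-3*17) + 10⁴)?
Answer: -14790/42503 ≈ -0.34798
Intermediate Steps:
r(R) = -R²/4
T(S) = -36/S (T(S) = (-¼*12²)/S = (-¼*144)/S = -36/S)
(-34713 + 31233)/(T(-3*17) + 10⁴) = (-34713 + 31233)/(-36/((-3*17)) + 10⁴) = -3480/(-36/(-51) + 10000) = -3480/(-36*(-1/51) + 10000) = -3480/(12/17 + 10000) = -3480/170012/17 = -3480*17/170012 = -14790/42503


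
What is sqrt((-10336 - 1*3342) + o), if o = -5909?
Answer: I*sqrt(19587) ≈ 139.95*I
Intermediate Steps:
sqrt((-10336 - 1*3342) + o) = sqrt((-10336 - 1*3342) - 5909) = sqrt((-10336 - 3342) - 5909) = sqrt(-13678 - 5909) = sqrt(-19587) = I*sqrt(19587)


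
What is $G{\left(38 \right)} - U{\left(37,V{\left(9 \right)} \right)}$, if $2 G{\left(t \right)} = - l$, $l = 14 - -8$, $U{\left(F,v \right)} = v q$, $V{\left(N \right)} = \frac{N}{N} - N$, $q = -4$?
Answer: $-43$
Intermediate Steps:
$V{\left(N \right)} = 1 - N$
$U{\left(F,v \right)} = - 4 v$ ($U{\left(F,v \right)} = v \left(-4\right) = - 4 v$)
$l = 22$ ($l = 14 + 8 = 22$)
$G{\left(t \right)} = -11$ ($G{\left(t \right)} = \frac{\left(-1\right) 22}{2} = \frac{1}{2} \left(-22\right) = -11$)
$G{\left(38 \right)} - U{\left(37,V{\left(9 \right)} \right)} = -11 - - 4 \left(1 - 9\right) = -11 - \left(-4\right) \left(-8\right) = -11 - 32 = -43$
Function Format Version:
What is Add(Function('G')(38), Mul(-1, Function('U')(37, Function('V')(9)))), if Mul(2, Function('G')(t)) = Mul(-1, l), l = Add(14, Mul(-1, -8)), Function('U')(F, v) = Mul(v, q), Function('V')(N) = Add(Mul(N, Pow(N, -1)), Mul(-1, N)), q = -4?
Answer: -43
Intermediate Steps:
Function('V')(N) = Add(1, Mul(-1, N))
Function('U')(F, v) = Mul(-4, v) (Function('U')(F, v) = Mul(v, -4) = Mul(-4, v))
l = 22 (l = Add(14, 8) = 22)
Function('G')(t) = -11 (Function('G')(t) = Mul(Rational(1, 2), Mul(-1, 22)) = Mul(Rational(1, 2), -22) = -11)
Add(Function('G')(38), Mul(-1, Function('U')(37, Function('V')(9)))) = Add(-11, Mul(-1, Mul(-4, Add(1, Mul(-1, 9))))) = Add(-11, Mul(-1, Mul(-4, Add(1, -9)))) = Add(-11, Mul(-1, Mul(-4, -8))) = Add(-11, Mul(-1, 32)) = Add(-11, -32) = -43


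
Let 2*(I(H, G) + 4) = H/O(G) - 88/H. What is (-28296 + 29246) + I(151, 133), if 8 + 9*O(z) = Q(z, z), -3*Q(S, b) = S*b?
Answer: 5058288025/5349326 ≈ 945.59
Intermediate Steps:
Q(S, b) = -S*b/3
O(z) = -8/9 - z²/27 (O(z) = -8/9 + (-z*z/3)/9 = -8/9 + (-z²/3)/9 = -8/9 - z²/27)
I(H, G) = -4 - 44/H + H/(2*(-8/9 - G²/27)) (I(H, G) = -4 + (H/(-8/9 - G²/27) - 88/H)/2 = -4 + (-88/H + H/(-8/9 - G²/27))/2 = -4 + (-44/H + H/(2*(-8/9 - G²/27))) = -4 - 44/H + H/(2*(-8/9 - G²/27)))
(-28296 + 29246) + I(151, 133) = (-28296 + 29246) - ½*(2112 + 27*151² + 88*133² + 8*151*(24 + 133²))/(151*(24 + 133²)) = 950 - ½*1/151*(2112 + 27*22801 + 88*17689 + 8*151*(24 + 17689))/(24 + 17689) = 950 - ½*1/151*(2112 + 615627 + 1556632 + 8*151*17713)/17713 = 950 - ½*1/151*1/17713*(2112 + 615627 + 1556632 + 21397304) = 950 - ½*1/151*1/17713*23571675 = 950 - 23571675/5349326 = 5058288025/5349326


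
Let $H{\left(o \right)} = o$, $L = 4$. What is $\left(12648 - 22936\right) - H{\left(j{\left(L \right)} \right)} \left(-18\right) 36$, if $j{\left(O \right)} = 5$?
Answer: $-7048$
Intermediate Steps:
$\left(12648 - 22936\right) - H{\left(j{\left(L \right)} \right)} \left(-18\right) 36 = \left(12648 - 22936\right) - 5 \left(-18\right) 36 = \left(12648 - 22936\right) - \left(-90\right) 36 = -10288 - -3240 = -10288 + 3240 = -7048$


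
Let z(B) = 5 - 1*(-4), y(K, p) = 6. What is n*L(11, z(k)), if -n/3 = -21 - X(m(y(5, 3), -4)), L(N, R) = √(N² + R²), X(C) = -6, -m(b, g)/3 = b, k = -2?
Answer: 45*√202 ≈ 639.57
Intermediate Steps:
z(B) = 9 (z(B) = 5 + 4 = 9)
m(b, g) = -3*b
n = 45 (n = -3*(-21 - 1*(-6)) = -3*(-21 + 6) = -3*(-15) = 45)
n*L(11, z(k)) = 45*√(11² + 9²) = 45*√(121 + 81) = 45*√202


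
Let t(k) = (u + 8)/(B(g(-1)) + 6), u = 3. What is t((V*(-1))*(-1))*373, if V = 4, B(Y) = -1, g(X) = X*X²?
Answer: 4103/5 ≈ 820.60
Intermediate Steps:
g(X) = X³
t(k) = 11/5 (t(k) = (3 + 8)/(-1 + 6) = 11/5)
t((V*(-1))*(-1))*373 = (11/5)*373 = 4103/5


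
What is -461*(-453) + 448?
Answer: 209281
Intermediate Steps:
-461*(-453) + 448 = 208833 + 448 = 209281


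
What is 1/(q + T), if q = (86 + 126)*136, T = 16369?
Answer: 1/45201 ≈ 2.2123e-5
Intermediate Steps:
q = 28832 (q = 212*136 = 28832)
1/(q + T) = 1/(28832 + 16369) = 1/45201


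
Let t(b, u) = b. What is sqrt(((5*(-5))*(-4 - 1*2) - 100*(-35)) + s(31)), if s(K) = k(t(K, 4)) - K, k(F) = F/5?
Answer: 3*sqrt(10070)/5 ≈ 60.210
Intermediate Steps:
k(F) = F/5 (k(F) = F*(1/5) = F/5)
s(K) = -4*K/5 (s(K) = K/5 - K = -4*K/5)
sqrt(((5*(-5))*(-4 - 1*2) - 100*(-35)) + s(31)) = sqrt(((5*(-5))*(-4 - 1*2) - 100*(-35)) - 4/5*31) = sqrt((-25*(-4 - 2) + 3500) - 124/5) = sqrt((-25*(-6) + 3500) - 124/5) = sqrt((150 + 3500) - 124/5) = sqrt(3650 - 124/5) = sqrt(18126/5) = 3*sqrt(10070)/5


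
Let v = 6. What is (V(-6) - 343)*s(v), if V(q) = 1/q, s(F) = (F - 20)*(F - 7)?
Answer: -14413/3 ≈ -4804.3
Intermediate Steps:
s(F) = (-20 + F)*(-7 + F)
(V(-6) - 343)*s(v) = (1/(-6) - 343)*(140 + 6**2 - 27*6) = (-1/6 - 343)*(140 + 36 - 162) = -2059/6*14 = -14413/3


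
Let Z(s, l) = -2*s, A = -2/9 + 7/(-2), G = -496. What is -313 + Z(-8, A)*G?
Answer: -8249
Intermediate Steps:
A = -67/18 (A = -2*1/9 + 7*(-1/2) = -2/9 - 7/2 = -67/18 ≈ -3.7222)
-313 + Z(-8, A)*G = -313 - 2*(-8)*(-496) = -313 + 16*(-496) = -313 - 7936 = -8249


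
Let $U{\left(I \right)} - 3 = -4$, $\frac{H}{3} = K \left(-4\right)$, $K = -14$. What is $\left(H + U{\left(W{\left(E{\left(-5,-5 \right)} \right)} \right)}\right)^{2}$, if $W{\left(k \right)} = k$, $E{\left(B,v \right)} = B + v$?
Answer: $27889$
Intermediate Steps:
$H = 168$ ($H = 3 \left(\left(-14\right) \left(-4\right)\right) = 3 \cdot 56 = 168$)
$U{\left(I \right)} = -1$ ($U{\left(I \right)} = 3 - 4 = -1$)
$\left(H + U{\left(W{\left(E{\left(-5,-5 \right)} \right)} \right)}\right)^{2} = \left(168 - 1\right)^{2} = 167^{2} = 27889$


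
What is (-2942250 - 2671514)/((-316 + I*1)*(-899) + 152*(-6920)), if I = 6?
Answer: 2806882/386575 ≈ 7.2609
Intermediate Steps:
(-2942250 - 2671514)/((-316 + I*1)*(-899) + 152*(-6920)) = (-2942250 - 2671514)/((-316 + 6*1)*(-899) + 152*(-6920)) = -5613764/((-316 + 6)*(-899) - 1051840) = -5613764/(-310*(-899) - 1051840) = -5613764/(278690 - 1051840) = -5613764/(-773150) = -5613764*(-1/773150) = 2806882/386575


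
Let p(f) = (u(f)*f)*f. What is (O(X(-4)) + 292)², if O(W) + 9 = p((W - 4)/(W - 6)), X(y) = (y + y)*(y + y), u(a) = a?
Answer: 48012246653569/594823321 ≈ 80717.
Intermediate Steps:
X(y) = 4*y² (X(y) = (2*y)*(2*y) = 4*y²)
p(f) = f³ (p(f) = (f*f)*f = f²*f = f³)
O(W) = -9 + (-4 + W)³/(-6 + W)³ (O(W) = -9 + ((W - 4)/(W - 6))³ = -9 + ((-4 + W)/(-6 + W))³ = -9 + (-4 + W)³/(-6 + W)³)
(O(X(-4)) + 292)² = ((-9 + (-4 + 4*(-4)²)³/(-6 + 4*(-4)²)³) + 292)² = ((-9 + (-4 + 4*16)³/(-6 + 4*16)³) + 292)² = ((-9 + (-4 + 64)³/(-6 + 64)³) + 292)² = ((-9 + 60³/58³) + 292)² = ((-9 + (1/195112)*216000) + 292)² = ((-9 + 27000/24389) + 292)² = (-192501/24389 + 292)² = (6929087/24389)² = 48012246653569/594823321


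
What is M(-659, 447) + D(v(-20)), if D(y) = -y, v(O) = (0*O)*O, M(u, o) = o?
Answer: 447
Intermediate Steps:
v(O) = 0 (v(O) = 0*O = 0)
M(-659, 447) + D(v(-20)) = 447 - 1*0 = 447 + 0 = 447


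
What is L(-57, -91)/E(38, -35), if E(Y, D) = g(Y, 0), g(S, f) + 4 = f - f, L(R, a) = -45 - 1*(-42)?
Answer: ¾ ≈ 0.75000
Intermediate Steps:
L(R, a) = -3 (L(R, a) = -45 + 42 = -3)
g(S, f) = -4 (g(S, f) = -4 + (f - f) = -4 + 0 = -4)
E(Y, D) = -4
L(-57, -91)/E(38, -35) = -3/(-4) = -3*(-¼) = ¾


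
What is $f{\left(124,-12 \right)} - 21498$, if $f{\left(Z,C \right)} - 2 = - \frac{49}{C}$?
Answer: $- \frac{257903}{12} \approx -21492.0$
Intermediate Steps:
$f{\left(Z,C \right)} = 2 - \frac{49}{C}$
$f{\left(124,-12 \right)} - 21498 = \left(2 - \frac{49}{-12}\right) - 21498 = \left(2 - - \frac{49}{12}\right) - 21498 = \left(2 + \frac{49}{12}\right) - 21498 = \frac{73}{12} - 21498 = - \frac{257903}{12}$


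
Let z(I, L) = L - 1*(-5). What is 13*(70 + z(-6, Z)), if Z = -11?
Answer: 832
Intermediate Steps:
z(I, L) = 5 + L (z(I, L) = L + 5 = 5 + L)
13*(70 + z(-6, Z)) = 13*(70 + (5 - 11)) = 13*(70 - 6) = 13*64 = 832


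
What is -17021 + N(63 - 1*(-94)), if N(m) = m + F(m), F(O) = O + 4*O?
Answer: -16079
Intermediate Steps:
F(O) = 5*O
N(m) = 6*m (N(m) = m + 5*m = 6*m)
-17021 + N(63 - 1*(-94)) = -17021 + 6*(63 - 1*(-94)) = -17021 + 6*(63 + 94) = -17021 + 6*157 = -17021 + 942 = -16079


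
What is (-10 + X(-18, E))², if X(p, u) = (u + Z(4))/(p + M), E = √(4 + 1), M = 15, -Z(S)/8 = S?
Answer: (-2 + √5)²/9 ≈ 0.0061920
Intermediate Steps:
Z(S) = -8*S
E = √5 ≈ 2.2361
X(p, u) = (-32 + u)/(15 + p) (X(p, u) = (u - 8*4)/(p + 15) = (u - 32)/(15 + p) = (-32 + u)/(15 + p))
(-10 + X(-18, E))² = (-10 + (-32 + √5)/(15 - 18))² = (-10 + (-32 + √5)/(-3))² = (-10 - (-32 + √5)/3)² = (-10 + (32/3 - √5/3))² = (⅔ - √5/3)²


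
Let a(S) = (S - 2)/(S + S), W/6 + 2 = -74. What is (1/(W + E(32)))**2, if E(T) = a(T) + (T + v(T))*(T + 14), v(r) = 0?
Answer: 1024/1058005729 ≈ 9.6786e-7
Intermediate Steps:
W = -456 (W = -12 + 6*(-74) = -12 - 444 = -456)
a(S) = (-2 + S)/(2*S) (a(S) = (-2 + S)/((2*S)) = (-2 + S)*(1/(2*S)) = (-2 + S)/(2*S))
E(T) = T*(14 + T) + (-2 + T)/(2*T) (E(T) = (-2 + T)/(2*T) + (T + 0)*(T + 14) = (-2 + T)/(2*T) + T*(14 + T) = T*(14 + T) + (-2 + T)/(2*T))
(1/(W + E(32)))**2 = (1/(-456 + (1/2 + 32**2 - 1/32 + 14*32)))**2 = (1/(-456 + (1/2 + 1024 - 1*1/32 + 448)))**2 = (1/(-456 + (1/2 + 1024 - 1/32 + 448)))**2 = (1/(-456 + 47119/32))**2 = (1/(32527/32))**2 = (32/32527)**2 = 1024/1058005729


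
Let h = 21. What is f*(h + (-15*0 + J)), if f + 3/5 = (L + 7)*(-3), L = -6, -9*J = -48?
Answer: -474/5 ≈ -94.800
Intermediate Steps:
J = 16/3 (J = -⅑*(-48) = 16/3 ≈ 5.3333)
f = -18/5 (f = -⅗ + (-6 + 7)*(-3) = -⅗ + 1*(-3) = -⅗ - 3 = -18/5 ≈ -3.6000)
f*(h + (-15*0 + J)) = -18*(21 + (-15*0 + 16/3))/5 = -18*(21 + (0 + 16/3))/5 = -18*(21 + 16/3)/5 = -18/5*79/3 = -474/5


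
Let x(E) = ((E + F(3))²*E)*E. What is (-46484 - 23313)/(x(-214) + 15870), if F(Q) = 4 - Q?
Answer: -5369/159825738 ≈ -3.3593e-5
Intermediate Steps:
x(E) = E²*(1 + E)² (x(E) = ((E + (4 - 1*3))²*E)*E = ((E + (4 - 3))²*E)*E = ((E + 1)²*E)*E = ((1 + E)²*E)*E = (E*(1 + E)²)*E = E²*(1 + E)²)
(-46484 - 23313)/(x(-214) + 15870) = (-46484 - 23313)/((-214)²*(1 - 214)² + 15870) = -69797/(45796*(-213)² + 15870) = -69797/(45796*45369 + 15870) = -69797/(2077718724 + 15870) = -69797/2077734594 = -69797*1/2077734594 = -5369/159825738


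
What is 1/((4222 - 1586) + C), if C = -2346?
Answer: 1/290 ≈ 0.0034483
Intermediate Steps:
1/((4222 - 1586) + C) = 1/((4222 - 1586) - 2346) = 1/(2636 - 2346) = 1/290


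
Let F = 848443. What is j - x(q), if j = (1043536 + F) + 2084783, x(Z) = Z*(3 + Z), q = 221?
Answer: 3927258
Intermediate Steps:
j = 3976762 (j = (1043536 + 848443) + 2084783 = 1891979 + 2084783 = 3976762)
j - x(q) = 3976762 - 221*(3 + 221) = 3976762 - 221*224 = 3976762 - 1*49504 = 3976762 - 49504 = 3927258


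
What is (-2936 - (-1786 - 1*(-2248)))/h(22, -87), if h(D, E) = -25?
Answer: 3398/25 ≈ 135.92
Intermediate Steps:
(-2936 - (-1786 - 1*(-2248)))/h(22, -87) = (-2936 - (-1786 - 1*(-2248)))/(-25) = (-2936 - (-1786 + 2248))*(-1/25) = (-2936 - 1*462)*(-1/25) = (-2936 - 462)*(-1/25) = -3398*(-1/25) = 3398/25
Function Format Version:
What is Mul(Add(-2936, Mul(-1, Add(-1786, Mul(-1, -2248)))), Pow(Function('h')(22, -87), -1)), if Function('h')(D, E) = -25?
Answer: Rational(3398, 25) ≈ 135.92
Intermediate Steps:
Mul(Add(-2936, Mul(-1, Add(-1786, Mul(-1, -2248)))), Pow(Function('h')(22, -87), -1)) = Mul(Add(-2936, Mul(-1, Add(-1786, Mul(-1, -2248)))), Pow(-25, -1)) = Mul(Add(-2936, Mul(-1, Add(-1786, 2248))), Rational(-1, 25)) = Mul(Add(-2936, Mul(-1, 462)), Rational(-1, 25)) = Mul(Add(-2936, -462), Rational(-1, 25)) = Mul(-3398, Rational(-1, 25)) = Rational(3398, 25)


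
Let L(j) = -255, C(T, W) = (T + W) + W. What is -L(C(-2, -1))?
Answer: 255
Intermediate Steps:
C(T, W) = T + 2*W
-L(C(-2, -1)) = -1*(-255) = 255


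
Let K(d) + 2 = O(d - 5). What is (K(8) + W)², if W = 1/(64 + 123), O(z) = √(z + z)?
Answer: 348943/34969 - 746*√6/187 ≈ 0.20688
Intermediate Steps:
O(z) = √2*√z (O(z) = √(2*z) = √2*√z)
K(d) = -2 + √2*√(-5 + d) (K(d) = -2 + √2*√(d - 5) = -2 + √2*√(-5 + d))
W = 1/187 ≈ 0.0053476
(K(8) + W)² = ((-2 + √(-10 + 2*8)) + 1/187)² = ((-2 + √(-10 + 16)) + 1/187)² = ((-2 + √6) + 1/187)² = (-373/187 + √6)²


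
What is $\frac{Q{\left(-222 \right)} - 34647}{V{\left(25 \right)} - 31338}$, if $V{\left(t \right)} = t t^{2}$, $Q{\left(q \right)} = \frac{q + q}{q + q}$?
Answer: $\frac{34646}{15713} \approx 2.2049$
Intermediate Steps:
$Q{\left(q \right)} = 1$ ($Q{\left(q \right)} = \frac{2 q}{2 q} = 2 q \frac{1}{2 q} = 1$)
$V{\left(t \right)} = t^{3}$
$\frac{Q{\left(-222 \right)} - 34647}{V{\left(25 \right)} - 31338} = \frac{1 - 34647}{25^{3} - 31338} = - \frac{34646}{15625 - 31338} = - \frac{34646}{-15713} = \left(-34646\right) \left(- \frac{1}{15713}\right) = \frac{34646}{15713}$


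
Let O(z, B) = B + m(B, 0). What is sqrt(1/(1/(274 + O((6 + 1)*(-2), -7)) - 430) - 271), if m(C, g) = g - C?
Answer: I*sqrt(417985458293)/39273 ≈ 16.462*I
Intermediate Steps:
O(z, B) = 0 (O(z, B) = B + (0 - B) = B - B = 0)
sqrt(1/(1/(274 + O((6 + 1)*(-2), -7)) - 430) - 271) = sqrt(1/(1/(274 + 0) - 430) - 271) = sqrt(1/(1/274 - 430) - 271) = sqrt(1/(-117819/274) - 271) = sqrt(-274/117819 - 271) = sqrt(-31929223/117819) = I*sqrt(417985458293)/39273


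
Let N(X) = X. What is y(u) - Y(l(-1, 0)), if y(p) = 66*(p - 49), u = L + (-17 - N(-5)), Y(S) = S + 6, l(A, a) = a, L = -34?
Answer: -6276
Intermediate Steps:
Y(S) = 6 + S
u = -46 (u = -34 + (-17 - 1*(-5)) = -34 + (-17 + 5) = -34 - 12 = -46)
y(p) = -3234 + 66*p (y(p) = 66*(-49 + p) = -3234 + 66*p)
y(u) - Y(l(-1, 0)) = (-3234 + 66*(-46)) - (6 + 0) = (-3234 - 3036) - 1*6 = -6270 - 6 = -6276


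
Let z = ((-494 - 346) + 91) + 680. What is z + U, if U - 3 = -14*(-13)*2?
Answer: 298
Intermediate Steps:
U = 367 (U = 3 - 14*(-13)*2 = 3 + 182*2 = 3 + 364 = 367)
z = -69 (z = (-840 + 91) + 680 = -749 + 680 = -69)
z + U = -69 + 367 = 298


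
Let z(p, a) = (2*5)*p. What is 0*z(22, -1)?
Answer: 0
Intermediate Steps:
z(p, a) = 10*p
0*z(22, -1) = 0*(10*22) = 0*220 = 0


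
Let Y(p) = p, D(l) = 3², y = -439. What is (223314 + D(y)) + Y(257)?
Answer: 223580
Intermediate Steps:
D(l) = 9
(223314 + D(y)) + Y(257) = (223314 + 9) + 257 = 223323 + 257 = 223580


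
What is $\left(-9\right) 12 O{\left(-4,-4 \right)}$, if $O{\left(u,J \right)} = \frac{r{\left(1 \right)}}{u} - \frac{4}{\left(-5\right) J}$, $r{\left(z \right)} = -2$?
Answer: $- \frac{162}{5} \approx -32.4$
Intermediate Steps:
$O{\left(u,J \right)} = - \frac{2}{u} + \frac{4}{5 J}$ ($O{\left(u,J \right)} = - \frac{2}{u} - \frac{4}{\left(-5\right) J} = - \frac{2}{u} - 4 \left(- \frac{1}{5 J}\right) = - \frac{2}{u} + \frac{4}{5 J}$)
$\left(-9\right) 12 O{\left(-4,-4 \right)} = \left(-9\right) 12 \left(- \frac{2}{-4} + \frac{4}{5 \left(-4\right)}\right) = - 108 \left(\left(-2\right) \left(- \frac{1}{4}\right) + \frac{4}{5} \left(- \frac{1}{4}\right)\right) = - 108 \left(\frac{1}{2} - \frac{1}{5}\right) = \left(-108\right) \frac{3}{10} = - \frac{162}{5}$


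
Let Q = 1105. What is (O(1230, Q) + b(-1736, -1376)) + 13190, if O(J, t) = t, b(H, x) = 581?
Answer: 14876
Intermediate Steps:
(O(1230, Q) + b(-1736, -1376)) + 13190 = (1105 + 581) + 13190 = 1686 + 13190 = 14876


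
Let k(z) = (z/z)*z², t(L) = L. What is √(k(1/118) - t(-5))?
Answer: √69621/118 ≈ 2.2361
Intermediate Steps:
k(z) = z² (k(z) = 1*z² = z²)
√(k(1/118) - t(-5)) = √((1/118)² - 1*(-5)) = √((1/118)² + 5) = √(1/13924 + 5) = √(69621/13924) = √69621/118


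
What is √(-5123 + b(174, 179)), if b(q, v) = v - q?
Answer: I*√5118 ≈ 71.54*I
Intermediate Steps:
√(-5123 + b(174, 179)) = √(-5123 + (179 - 1*174)) = √(-5123 + (179 - 174)) = √(-5123 + 5) = √(-5118) = I*√5118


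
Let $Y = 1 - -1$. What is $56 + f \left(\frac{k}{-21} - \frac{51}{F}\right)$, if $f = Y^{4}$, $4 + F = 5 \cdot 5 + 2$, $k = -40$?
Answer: $\frac{24632}{483} \approx 50.998$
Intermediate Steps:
$Y = 2$ ($Y = 1 + 1 = 2$)
$F = 23$ ($F = -4 + \left(5 \cdot 5 + 2\right) = -4 + \left(25 + 2\right) = -4 + 27 = 23$)
$f = 16$ ($f = 2^{4} = 16$)
$56 + f \left(\frac{k}{-21} - \frac{51}{F}\right) = 56 + 16 \left(- \frac{40}{-21} - \frac{51}{23}\right) = 56 + 16 \left(\left(-40\right) \left(- \frac{1}{21}\right) - \frac{51}{23}\right) = 56 + 16 \left(\frac{40}{21} - \frac{51}{23}\right) = 56 + 16 \left(- \frac{151}{483}\right) = 56 - \frac{2416}{483} = \frac{24632}{483}$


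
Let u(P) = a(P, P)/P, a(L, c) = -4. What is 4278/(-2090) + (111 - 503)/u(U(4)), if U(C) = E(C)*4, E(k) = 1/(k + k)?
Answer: 49066/1045 ≈ 46.953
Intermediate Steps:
E(k) = 1/(2*k)
U(C) = 2/C (U(C) = (1/(2*C))*4 = 2/C)
u(P) = -4/P
4278/(-2090) + (111 - 503)/u(U(4)) = 4278/(-2090) + (111 - 503)/((-4/(2/4))) = 4278*(-1/2090) - 392/((-4/(2*(¼)))) = -2139/1045 - 392/((-4/½)) = -2139/1045 - 392/((-4*2)) = -2139/1045 - 392/(-8) = -2139/1045 - 392*(-⅛) = -2139/1045 + 49 = 49066/1045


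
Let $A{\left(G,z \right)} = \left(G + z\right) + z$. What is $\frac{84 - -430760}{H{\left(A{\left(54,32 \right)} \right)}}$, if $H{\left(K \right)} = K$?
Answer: $\frac{215422}{59} \approx 3651.2$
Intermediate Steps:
$A{\left(G,z \right)} = G + 2 z$
$\frac{84 - -430760}{H{\left(A{\left(54,32 \right)} \right)}} = \frac{84 - -430760}{54 + 2 \cdot 32} = \frac{84 + 430760}{54 + 64} = \frac{430844}{118} = 430844 \cdot \frac{1}{118} = \frac{215422}{59}$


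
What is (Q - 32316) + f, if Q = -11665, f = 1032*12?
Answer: -31597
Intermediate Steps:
f = 12384
(Q - 32316) + f = (-11665 - 32316) + 12384 = -43981 + 12384 = -31597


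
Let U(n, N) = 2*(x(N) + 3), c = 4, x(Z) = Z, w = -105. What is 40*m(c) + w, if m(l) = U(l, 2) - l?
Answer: 135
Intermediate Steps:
U(n, N) = 6 + 2*N (U(n, N) = 2*(N + 3) = 2*(3 + N) = 6 + 2*N)
m(l) = 10 - l (m(l) = (6 + 2*2) - l = (6 + 4) - l = 10 - l)
40*m(c) + w = 40*(10 - 1*4) - 105 = 40*(10 - 4) - 105 = 40*6 - 105 = 240 - 105 = 135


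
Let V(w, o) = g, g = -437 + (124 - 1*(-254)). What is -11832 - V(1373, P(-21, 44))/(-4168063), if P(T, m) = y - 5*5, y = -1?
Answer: -49316521475/4168063 ≈ -11832.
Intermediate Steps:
P(T, m) = -26 (P(T, m) = -1 - 5*5 = -1 - 25 = -26)
g = -59 (g = -437 + (124 + 254) = -437 + 378 = -59)
V(w, o) = -59
-11832 - V(1373, P(-21, 44))/(-4168063) = -11832 - (-59)/(-4168063) = -11832 - (-59)*(-1)/4168063 = -11832 - 1*59/4168063 = -11832 - 59/4168063 = -49316521475/4168063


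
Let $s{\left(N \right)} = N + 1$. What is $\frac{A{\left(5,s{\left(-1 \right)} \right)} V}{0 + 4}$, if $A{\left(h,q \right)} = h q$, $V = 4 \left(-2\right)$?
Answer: $0$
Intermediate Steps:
$s{\left(N \right)} = 1 + N$
$V = -8$
$\frac{A{\left(5,s{\left(-1 \right)} \right)} V}{0 + 4} = \frac{5 \left(1 - 1\right) \left(-8\right)}{0 + 4} = \frac{5 \cdot 0 \left(-8\right)}{4} = 0 \left(-8\right) \frac{1}{4} = 0 \cdot \frac{1}{4} = 0$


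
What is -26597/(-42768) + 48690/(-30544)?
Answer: -79374697/81644112 ≈ -0.97220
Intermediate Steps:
-26597/(-42768) + 48690/(-30544) = -26597*(-1/42768) + 48690*(-1/30544) = 26597/42768 - 24345/15272 = -79374697/81644112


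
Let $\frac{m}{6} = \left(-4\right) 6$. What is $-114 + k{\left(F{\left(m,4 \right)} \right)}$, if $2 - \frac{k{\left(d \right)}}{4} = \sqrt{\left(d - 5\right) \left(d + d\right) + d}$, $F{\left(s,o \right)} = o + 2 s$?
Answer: $-106 - 8 \sqrt{40967} \approx -1725.2$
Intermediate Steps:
$m = -144$ ($m = 6 \left(\left(-4\right) 6\right) = 6 \left(-24\right) = -144$)
$k{\left(d \right)} = 8 - 4 \sqrt{d + 2 d \left(-5 + d\right)}$ ($k{\left(d \right)} = 8 - 4 \sqrt{\left(d - 5\right) \left(d + d\right) + d} = 8 - 4 \sqrt{\left(-5 + d\right) 2 d + d} = 8 - 4 \sqrt{2 d \left(-5 + d\right) + d} = 8 - 4 \sqrt{d + 2 d \left(-5 + d\right)}$)
$-114 + k{\left(F{\left(m,4 \right)} \right)} = -114 + \left(8 - 4 \sqrt{\left(4 + 2 \left(-144\right)\right) \left(-9 + 2 \left(4 + 2 \left(-144\right)\right)\right)}\right) = -114 + \left(8 - 4 \sqrt{\left(4 - 288\right) \left(-9 + 2 \left(4 - 288\right)\right)}\right) = -114 + \left(8 - 4 \sqrt{- 284 \left(-9 + 2 \left(-284\right)\right)}\right) = -114 + \left(8 - 4 \sqrt{- 284 \left(-9 - 568\right)}\right) = -114 + \left(8 - 4 \sqrt{\left(-284\right) \left(-577\right)}\right) = -114 + \left(8 - 4 \sqrt{163868}\right) = -114 + \left(8 - 4 \cdot 2 \sqrt{40967}\right) = -114 + \left(8 - 8 \sqrt{40967}\right) = -106 - 8 \sqrt{40967}$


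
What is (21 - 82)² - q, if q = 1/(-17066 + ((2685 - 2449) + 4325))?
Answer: 46531106/12505 ≈ 3721.0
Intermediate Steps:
q = -1/12505 (q = 1/(-17066 + (236 + 4325)) = 1/(-17066 + 4561) = 1/(-12505) = -1/12505 ≈ -7.9968e-5)
(21 - 82)² - q = (21 - 82)² - 1*(-1/12505) = (-61)² + 1/12505 = 3721 + 1/12505 = 46531106/12505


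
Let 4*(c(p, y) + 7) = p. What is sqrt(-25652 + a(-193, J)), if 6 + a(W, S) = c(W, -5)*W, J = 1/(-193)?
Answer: I*sqrt(59979)/2 ≈ 122.45*I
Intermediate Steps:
c(p, y) = -7 + p/4
J = -1/193 ≈ -0.0051813
a(W, S) = -6 + W*(-7 + W/4) (a(W, S) = -6 + (-7 + W/4)*W = -6 + W*(-7 + W/4))
sqrt(-25652 + a(-193, J)) = sqrt(-25652 + (-6 + (1/4)*(-193)*(-28 - 193))) = sqrt(-25652 + (-6 + (1/4)*(-193)*(-221))) = sqrt(-25652 + (-6 + 42653/4)) = sqrt(-25652 + 42629/4) = sqrt(-59979/4) = I*sqrt(59979)/2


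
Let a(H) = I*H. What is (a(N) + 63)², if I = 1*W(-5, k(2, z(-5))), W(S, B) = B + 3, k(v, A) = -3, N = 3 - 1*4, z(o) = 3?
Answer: 3969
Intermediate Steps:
N = -1 (N = 3 - 4 = -1)
W(S, B) = 3 + B
I = 0 (I = 1*(3 - 3) = 1*0 = 0)
a(H) = 0 (a(H) = 0*H = 0)
(a(N) + 63)² = (0 + 63)² = 63² = 3969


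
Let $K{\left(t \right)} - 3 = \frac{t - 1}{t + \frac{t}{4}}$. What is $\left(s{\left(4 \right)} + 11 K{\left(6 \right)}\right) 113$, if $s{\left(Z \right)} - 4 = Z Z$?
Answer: $\frac{20453}{3} \approx 6817.7$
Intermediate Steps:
$K{\left(t \right)} = 3 + \frac{4 \left(-1 + t\right)}{5 t}$ ($K{\left(t \right)} = 3 + \frac{t - 1}{t + \frac{t}{4}} = 3 + \frac{-1 + t}{t + t \frac{1}{4}} = 3 + \frac{-1 + t}{t + \frac{t}{4}} = 3 + \frac{-1 + t}{\frac{5}{4} t} = 3 + \left(-1 + t\right) \frac{4}{5 t} = 3 + \frac{4 \left(-1 + t\right)}{5 t}$)
$s{\left(Z \right)} = 4 + Z^{2}$ ($s{\left(Z \right)} = 4 + Z Z = 4 + Z^{2}$)
$\left(s{\left(4 \right)} + 11 K{\left(6 \right)}\right) 113 = \left(\left(4 + 4^{2}\right) + 11 \frac{-4 + 19 \cdot 6}{5 \cdot 6}\right) 113 = \left(\left(4 + 16\right) + 11 \cdot \frac{1}{5} \cdot \frac{1}{6} \left(-4 + 114\right)\right) 113 = \left(20 + 11 \cdot \frac{1}{5} \cdot \frac{1}{6} \cdot 110\right) 113 = \left(20 + 11 \cdot \frac{11}{3}\right) 113 = \left(20 + \frac{121}{3}\right) 113 = \frac{181}{3} \cdot 113 = \frac{20453}{3}$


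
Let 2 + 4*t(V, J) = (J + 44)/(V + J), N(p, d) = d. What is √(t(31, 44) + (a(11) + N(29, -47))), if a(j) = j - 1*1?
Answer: I*√33486/30 ≈ 6.0997*I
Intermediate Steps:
t(V, J) = -½ + (44 + J)/(4*(J + V)) (t(V, J) = -½ + ((J + 44)/(V + J))/4 = -½ + ((44 + J)/(J + V))/4 = -½ + (44 + J)/(4*(J + V)))
a(j) = -1 + j (a(j) = j - 1 = -1 + j)
√(t(31, 44) + (a(11) + N(29, -47))) = √((11 - ½*31 - ¼*44)/(44 + 31) + ((-1 + 11) - 47)) = √((11 - 31/2 - 11)/75 + (10 - 47)) = √((1/75)*(-31/2) - 37) = √(-31/150 - 37) = √(-5581/150) = I*√33486/30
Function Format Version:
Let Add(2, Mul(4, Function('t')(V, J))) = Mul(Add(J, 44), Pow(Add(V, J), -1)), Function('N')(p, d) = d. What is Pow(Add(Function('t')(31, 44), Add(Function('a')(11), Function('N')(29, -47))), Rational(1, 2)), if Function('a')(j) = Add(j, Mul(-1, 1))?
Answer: Mul(Rational(1, 30), I, Pow(33486, Rational(1, 2))) ≈ Mul(6.0997, I)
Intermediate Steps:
Function('t')(V, J) = Add(Rational(-1, 2), Mul(Rational(1, 4), Pow(Add(J, V), -1), Add(44, J))) (Function('t')(V, J) = Add(Rational(-1, 2), Mul(Rational(1, 4), Mul(Add(J, 44), Pow(Add(V, J), -1)))) = Add(Rational(-1, 2), Mul(Rational(1, 4), Mul(Add(44, J), Pow(Add(J, V), -1)))) = Add(Rational(-1, 2), Mul(Rational(1, 4), Mul(Pow(Add(J, V), -1), Add(44, J)))) = Add(Rational(-1, 2), Mul(Rational(1, 4), Pow(Add(J, V), -1), Add(44, J))))
Function('a')(j) = Add(-1, j) (Function('a')(j) = Add(j, -1) = Add(-1, j))
Pow(Add(Function('t')(31, 44), Add(Function('a')(11), Function('N')(29, -47))), Rational(1, 2)) = Pow(Add(Mul(Pow(Add(44, 31), -1), Add(11, Mul(Rational(-1, 2), 31), Mul(Rational(-1, 4), 44))), Add(Add(-1, 11), -47)), Rational(1, 2)) = Pow(Add(Mul(Pow(75, -1), Add(11, Rational(-31, 2), -11)), Add(10, -47)), Rational(1, 2)) = Pow(Add(Mul(Rational(1, 75), Rational(-31, 2)), -37), Rational(1, 2)) = Pow(Add(Rational(-31, 150), -37), Rational(1, 2)) = Pow(Rational(-5581, 150), Rational(1, 2)) = Mul(Rational(1, 30), I, Pow(33486, Rational(1, 2)))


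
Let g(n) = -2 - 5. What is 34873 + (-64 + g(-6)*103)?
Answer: 34088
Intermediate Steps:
g(n) = -7
34873 + (-64 + g(-6)*103) = 34873 + (-64 - 7*103) = 34873 + (-64 - 721) = 34873 - 785 = 34088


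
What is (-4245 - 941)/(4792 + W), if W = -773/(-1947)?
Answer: -10097142/9330797 ≈ -1.0821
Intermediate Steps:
W = 773/1947 (W = -773*(-1/1947) = 773/1947 ≈ 0.39702)
(-4245 - 941)/(4792 + W) = (-4245 - 941)/(4792 + 773/1947) = -5186/9330797/1947 = -5186*1947/9330797 = -10097142/9330797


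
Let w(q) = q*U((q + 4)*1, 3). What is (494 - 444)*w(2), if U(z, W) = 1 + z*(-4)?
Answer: -2300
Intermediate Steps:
U(z, W) = 1 - 4*z
w(q) = q*(-15 - 4*q) (w(q) = q*(1 - 4*(q + 4)) = q*(1 - 4*(4 + q)) = q*(1 + (-16 - 4*q)) = q*(-15 - 4*q))
(494 - 444)*w(2) = (494 - 444)*(-1*2*(15 + 4*2)) = 50*(-1*2*(15 + 8)) = 50*(-1*2*23) = 50*(-46) = -2300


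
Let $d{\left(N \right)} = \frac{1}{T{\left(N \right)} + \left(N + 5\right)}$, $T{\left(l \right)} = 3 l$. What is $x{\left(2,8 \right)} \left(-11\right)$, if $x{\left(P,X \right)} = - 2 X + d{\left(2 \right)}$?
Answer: $\frac{2277}{13} \approx 175.15$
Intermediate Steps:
$d{\left(N \right)} = \frac{1}{5 + 4 N}$ ($d{\left(N \right)} = \frac{1}{3 N + \left(N + 5\right)} = \frac{1}{3 N + \left(5 + N\right)} = \frac{1}{5 + 4 N}$)
$x{\left(P,X \right)} = \frac{1}{13} - 2 X$ ($x{\left(P,X \right)} = - 2 X + \frac{1}{5 + 4 \cdot 2} = - 2 X + \frac{1}{5 + 8} = - 2 X + \frac{1}{13} = \frac{1}{13} - 2 X$)
$x{\left(2,8 \right)} \left(-11\right) = \left(\frac{1}{13} - 16\right) \left(-11\right) = \left(- \frac{207}{13}\right) \left(-11\right) = \frac{2277}{13}$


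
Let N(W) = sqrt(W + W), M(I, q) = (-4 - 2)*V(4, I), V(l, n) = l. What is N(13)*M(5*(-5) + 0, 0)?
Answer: -24*sqrt(26) ≈ -122.38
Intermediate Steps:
M(I, q) = -24 (M(I, q) = (-4 - 2)*4 = -6*4 = -24)
N(W) = sqrt(2)*sqrt(W) (N(W) = sqrt(2*W) = sqrt(2)*sqrt(W))
N(13)*M(5*(-5) + 0, 0) = (sqrt(2)*sqrt(13))*(-24) = sqrt(26)*(-24) = -24*sqrt(26)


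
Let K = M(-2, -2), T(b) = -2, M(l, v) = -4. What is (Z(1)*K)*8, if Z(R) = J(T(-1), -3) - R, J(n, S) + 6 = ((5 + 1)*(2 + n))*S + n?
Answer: 288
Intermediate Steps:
K = -4
J(n, S) = -6 + n + S*(12 + 6*n) (J(n, S) = -6 + (((5 + 1)*(2 + n))*S + n) = -6 + ((6*(2 + n))*S + n) = -6 + ((12 + 6*n)*S + n) = -6 + (S*(12 + 6*n) + n) = -6 + (n + S*(12 + 6*n)) = -6 + n + S*(12 + 6*n))
Z(R) = -8 - R (Z(R) = (-6 - 2 + 12*(-3) + 6*(-3)*(-2)) - R = (-6 - 2 - 36 + 36) - R = -8 - R)
(Z(1)*K)*8 = ((-8 - 1*1)*(-4))*8 = ((-8 - 1)*(-4))*8 = -9*(-4)*8 = 36*8 = 288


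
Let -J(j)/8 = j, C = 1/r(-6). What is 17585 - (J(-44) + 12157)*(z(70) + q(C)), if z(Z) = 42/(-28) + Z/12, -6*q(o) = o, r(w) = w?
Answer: -1330853/36 ≈ -36968.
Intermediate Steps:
C = -1/6 (C = 1/(-6) = -1/6 ≈ -0.16667)
q(o) = -o/6
J(j) = -8*j
z(Z) = -3/2 + Z/12 (z(Z) = 42*(-1/28) + Z*(1/12) = -3/2 + Z/12)
17585 - (J(-44) + 12157)*(z(70) + q(C)) = 17585 - (-8*(-44) + 12157)*((-3/2 + (1/12)*70) - 1/6*(-1/6)) = 17585 - (352 + 12157)*((-3/2 + 35/6) + 1/36) = 17585 - 12509*(13/3 + 1/36) = 17585 - 12509*157/36 = 17585 - 1*1963913/36 = 17585 - 1963913/36 = -1330853/36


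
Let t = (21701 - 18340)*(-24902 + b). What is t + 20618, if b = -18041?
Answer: -144310805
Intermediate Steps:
t = -144331423 (t = (21701 - 18340)*(-24902 - 18041) = 3361*(-42943) = -144331423)
t + 20618 = -144331423 + 20618 = -144310805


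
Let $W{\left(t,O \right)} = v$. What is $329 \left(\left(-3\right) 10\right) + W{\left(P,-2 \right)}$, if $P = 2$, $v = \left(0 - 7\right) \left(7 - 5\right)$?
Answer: $-9884$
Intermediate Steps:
$v = -14$ ($v = \left(-7\right) 2 = -14$)
$W{\left(t,O \right)} = -14$
$329 \left(\left(-3\right) 10\right) + W{\left(P,-2 \right)} = 329 \left(\left(-3\right) 10\right) - 14 = 329 \left(-30\right) - 14 = -9870 - 14 = -9884$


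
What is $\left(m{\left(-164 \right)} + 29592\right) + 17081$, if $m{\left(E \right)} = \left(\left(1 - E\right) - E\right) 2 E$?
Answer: $-61239$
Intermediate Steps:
$m{\left(E \right)} = E \left(2 - 4 E\right)$ ($m{\left(E \right)} = \left(1 - 2 E\right) 2 E = \left(2 - 4 E\right) E = E \left(2 - 4 E\right)$)
$\left(m{\left(-164 \right)} + 29592\right) + 17081 = \left(2 \left(-164\right) \left(1 - -328\right) + 29592\right) + 17081 = \left(2 \left(-164\right) \left(1 + 328\right) + 29592\right) + 17081 = \left(2 \left(-164\right) 329 + 29592\right) + 17081 = \left(-107912 + 29592\right) + 17081 = -78320 + 17081 = -61239$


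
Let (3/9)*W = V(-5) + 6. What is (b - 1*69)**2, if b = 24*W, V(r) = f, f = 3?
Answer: 335241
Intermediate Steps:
V(r) = 3
W = 27 (W = 3*(3 + 6) = 3*9 = 27)
b = 648 (b = 24*27 = 648)
(b - 1*69)**2 = (648 - 1*69)**2 = (648 - 69)**2 = 579**2 = 335241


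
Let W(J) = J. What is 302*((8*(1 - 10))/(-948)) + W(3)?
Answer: 2049/79 ≈ 25.937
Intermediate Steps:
302*((8*(1 - 10))/(-948)) + W(3) = 302*((8*(1 - 10))/(-948)) + 3 = 302*((8*(-9))*(-1/948)) + 3 = 302*(-72*(-1/948)) + 3 = 302*(6/79) + 3 = 1812/79 + 3 = 2049/79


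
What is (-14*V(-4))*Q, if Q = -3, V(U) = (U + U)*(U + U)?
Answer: 2688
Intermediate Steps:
V(U) = 4*U² (V(U) = (2*U)*(2*U) = 4*U²)
(-14*V(-4))*Q = -56*(-4)²*(-3) = -56*16*(-3) = -14*64*(-3) = -896*(-3) = 2688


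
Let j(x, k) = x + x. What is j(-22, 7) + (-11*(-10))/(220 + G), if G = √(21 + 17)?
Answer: -1051864/24181 - 55*√38/24181 ≈ -43.514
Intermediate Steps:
j(x, k) = 2*x
G = √38 ≈ 6.1644
j(-22, 7) + (-11*(-10))/(220 + G) = 2*(-22) + (-11*(-10))/(220 + √38) = -44 + 110/(220 + √38)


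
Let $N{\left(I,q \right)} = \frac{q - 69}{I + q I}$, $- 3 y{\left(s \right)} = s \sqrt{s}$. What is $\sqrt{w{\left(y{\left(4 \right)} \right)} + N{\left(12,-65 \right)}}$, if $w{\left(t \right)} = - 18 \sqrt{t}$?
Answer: $\frac{\sqrt{402 - 27648 i \sqrt{6}}}{48} \approx 3.8451 - 3.8223 i$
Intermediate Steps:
$y{\left(s \right)} = - \frac{s^{\frac{3}{2}}}{3}$ ($y{\left(s \right)} = - \frac{s \sqrt{s}}{3} = - \frac{s^{\frac{3}{2}}}{3}$)
$N{\left(I,q \right)} = \frac{-69 + q}{I + I q}$
$\sqrt{w{\left(y{\left(4 \right)} \right)} + N{\left(12,-65 \right)}} = \sqrt{- 18 \sqrt{- \frac{4^{\frac{3}{2}}}{3}} + \frac{-69 - 65}{12 \left(1 - 65\right)}} = \sqrt{- 18 \sqrt{\left(- \frac{1}{3}\right) 8} + \frac{1}{12} \frac{1}{-64} \left(-134\right)} = \sqrt{- 18 \sqrt{- \frac{8}{3}} + \frac{1}{12} \left(- \frac{1}{64}\right) \left(-134\right)} = \sqrt{- 18 \frac{2 i \sqrt{6}}{3} + \frac{67}{384}} = \sqrt{- 12 i \sqrt{6} + \frac{67}{384}} = \sqrt{\frac{67}{384} - 12 i \sqrt{6}}$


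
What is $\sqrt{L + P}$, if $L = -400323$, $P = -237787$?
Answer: $i \sqrt{638110} \approx 798.82 i$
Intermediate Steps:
$\sqrt{L + P} = \sqrt{-400323 - 237787} = \sqrt{-638110} = i \sqrt{638110}$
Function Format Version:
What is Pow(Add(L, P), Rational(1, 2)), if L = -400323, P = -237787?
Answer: Mul(I, Pow(638110, Rational(1, 2))) ≈ Mul(798.82, I)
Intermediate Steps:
Pow(Add(L, P), Rational(1, 2)) = Pow(Add(-400323, -237787), Rational(1, 2)) = Pow(-638110, Rational(1, 2)) = Mul(I, Pow(638110, Rational(1, 2)))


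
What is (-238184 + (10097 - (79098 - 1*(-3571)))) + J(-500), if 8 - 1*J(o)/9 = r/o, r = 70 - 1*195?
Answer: -1242745/4 ≈ -3.1069e+5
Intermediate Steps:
r = -125 (r = 70 - 195 = -125)
J(o) = 72 + 1125/o (J(o) = 72 - (-1125)/o = 72 + 1125/o)
(-238184 + (10097 - (79098 - 1*(-3571)))) + J(-500) = (-238184 + (10097 - (79098 - 1*(-3571)))) + (72 + 1125/(-500)) = (-238184 + (10097 - (79098 + 3571))) + (72 + 1125*(-1/500)) = (-238184 + (10097 - 1*82669)) + (72 - 9/4) = (-238184 + (10097 - 82669)) + 279/4 = (-238184 - 72572) + 279/4 = -310756 + 279/4 = -1242745/4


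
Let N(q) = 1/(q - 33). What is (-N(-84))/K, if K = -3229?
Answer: -1/377793 ≈ -2.6470e-6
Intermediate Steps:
N(q) = 1/(-33 + q)
(-N(-84))/K = -1/(-33 - 84)/(-3229) = -1/(-117)*(-1/3229) = -1*(-1/117)*(-1/3229) = (1/117)*(-1/3229) = -1/377793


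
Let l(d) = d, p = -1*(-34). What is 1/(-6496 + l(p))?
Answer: -1/6462 ≈ -0.00015475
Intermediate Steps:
p = 34
1/(-6496 + l(p)) = 1/(-6496 + 34) = 1/(-6462) = -1/6462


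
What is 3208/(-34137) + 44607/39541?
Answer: 1395901631/1349811117 ≈ 1.0341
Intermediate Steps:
3208/(-34137) + 44607/39541 = 3208*(-1/34137) + 44607*(1/39541) = -3208/34137 + 44607/39541 = 1395901631/1349811117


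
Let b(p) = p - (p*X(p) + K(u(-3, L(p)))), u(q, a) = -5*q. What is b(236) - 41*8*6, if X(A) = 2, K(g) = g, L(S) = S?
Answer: -2219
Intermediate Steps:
b(p) = -15 - p (b(p) = p - (p*2 - 5*(-3)) = p - (2*p + 15) = p - (15 + 2*p) = p + (-15 - 2*p) = -15 - p)
b(236) - 41*8*6 = (-15 - 1*236) - 41*8*6 = (-15 - 236) - 328*6 = -251 - 1*1968 = -251 - 1968 = -2219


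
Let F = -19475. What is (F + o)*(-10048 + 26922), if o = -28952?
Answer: -817157198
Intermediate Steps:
(F + o)*(-10048 + 26922) = (-19475 - 28952)*(-10048 + 26922) = -48427*16874 = -817157198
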